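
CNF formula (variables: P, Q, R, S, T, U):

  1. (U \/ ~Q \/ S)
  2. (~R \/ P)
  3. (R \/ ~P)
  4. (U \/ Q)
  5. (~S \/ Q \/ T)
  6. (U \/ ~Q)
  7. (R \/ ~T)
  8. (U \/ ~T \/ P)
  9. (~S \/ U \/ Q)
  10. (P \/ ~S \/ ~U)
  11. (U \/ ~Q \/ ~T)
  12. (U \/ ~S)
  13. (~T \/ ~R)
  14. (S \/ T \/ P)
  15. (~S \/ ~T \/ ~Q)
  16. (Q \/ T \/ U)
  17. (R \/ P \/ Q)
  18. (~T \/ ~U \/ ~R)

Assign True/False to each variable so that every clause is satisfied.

P = True, Q = True, R = True, S = False, T = False, U = True

Check each clause:
  1. (~Q \/ U \/ S) — U is true.
  2. (~R \/ P) — P is true.
  3. (~P \/ R) — R is true.
  4. (U \/ Q) — Q is true.
  5. (T \/ ~S \/ Q) — Q is true.
  6. (~Q \/ U) — U is true.
  7. (~T \/ R) — R is true.
  8. (~T \/ P \/ U) — P is true.
  9. (~S \/ Q \/ U) — Q is true.
  10. (~U \/ P \/ ~S) — P is true.
  11. (U \/ ~Q \/ ~T) — ~T is true.
  12. (U \/ ~S) — ~S is true.
  13. (~T \/ ~R) — ~T is true.
  14. (S \/ T \/ P) — P is true.
  15. (~Q \/ ~T \/ ~S) — ~T is true.
  16. (Q \/ T \/ U) — Q is true.
  17. (R \/ Q \/ P) — P is true.
  18. (~U \/ ~R \/ ~T) — ~T is true.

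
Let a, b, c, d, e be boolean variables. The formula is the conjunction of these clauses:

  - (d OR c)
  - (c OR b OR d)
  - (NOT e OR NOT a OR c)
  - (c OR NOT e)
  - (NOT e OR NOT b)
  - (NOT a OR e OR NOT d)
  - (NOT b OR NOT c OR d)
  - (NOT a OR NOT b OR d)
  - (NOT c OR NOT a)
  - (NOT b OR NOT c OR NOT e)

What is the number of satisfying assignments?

7

Satisfying assignments:
  a=0 b=0 c=0 d=1 e=0
  a=0 b=0 c=1 d=0 e=0
  a=0 b=0 c=1 d=0 e=1
  a=0 b=0 c=1 d=1 e=0
  a=0 b=0 c=1 d=1 e=1
  a=0 b=1 c=0 d=1 e=0
  a=0 b=1 c=1 d=1 e=0
That's 7 in total.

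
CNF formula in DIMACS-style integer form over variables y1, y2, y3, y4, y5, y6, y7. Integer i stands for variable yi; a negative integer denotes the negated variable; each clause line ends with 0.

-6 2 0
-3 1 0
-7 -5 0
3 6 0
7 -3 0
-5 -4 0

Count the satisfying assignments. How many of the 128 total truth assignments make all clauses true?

16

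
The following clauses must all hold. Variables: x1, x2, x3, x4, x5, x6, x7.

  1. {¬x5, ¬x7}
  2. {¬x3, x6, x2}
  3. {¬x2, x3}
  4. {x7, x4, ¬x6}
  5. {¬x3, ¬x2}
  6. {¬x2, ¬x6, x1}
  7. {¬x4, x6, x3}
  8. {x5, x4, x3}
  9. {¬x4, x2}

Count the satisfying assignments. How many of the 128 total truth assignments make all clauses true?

The models are:
  x1=F x2=F x3=F x4=F x5=T x6=F x7=F
  x1=F x2=F x3=T x4=F x5=F x6=T x7=T
  x1=T x2=F x3=F x4=F x5=T x6=F x7=F
  x1=T x2=F x3=T x4=F x5=F x6=T x7=T
Count: 4.

4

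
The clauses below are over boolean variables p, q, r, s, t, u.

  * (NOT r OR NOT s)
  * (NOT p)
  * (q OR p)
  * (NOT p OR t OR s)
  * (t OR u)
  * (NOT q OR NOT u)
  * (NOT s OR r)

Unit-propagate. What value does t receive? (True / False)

True

(NOT p) stands alone — p = False.
In (p OR q), p is now false; q must hold, so q = True.
(NOT q OR NOT u) with q = True leaves only NOT u, so u = False.
(u OR t) with u = False leaves only t, so t = True.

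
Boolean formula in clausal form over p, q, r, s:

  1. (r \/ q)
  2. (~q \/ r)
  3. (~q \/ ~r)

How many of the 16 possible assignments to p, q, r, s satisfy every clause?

4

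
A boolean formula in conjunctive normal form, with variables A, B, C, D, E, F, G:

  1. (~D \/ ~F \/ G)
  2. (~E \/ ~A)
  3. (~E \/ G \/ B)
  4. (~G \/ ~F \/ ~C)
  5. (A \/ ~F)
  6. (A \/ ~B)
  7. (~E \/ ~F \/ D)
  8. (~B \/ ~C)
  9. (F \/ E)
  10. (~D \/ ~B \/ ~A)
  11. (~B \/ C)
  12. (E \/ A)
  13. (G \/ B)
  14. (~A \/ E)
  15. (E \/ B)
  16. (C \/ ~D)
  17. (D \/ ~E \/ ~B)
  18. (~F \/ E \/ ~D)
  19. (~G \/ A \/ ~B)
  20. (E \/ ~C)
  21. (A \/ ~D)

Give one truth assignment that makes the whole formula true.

A=0  B=0  C=1  D=0  E=1  F=0  G=1

Check each clause:
  1. (~F \/ G \/ ~D) — ~F is true.
  2. (~A \/ ~E) — ~A is true.
  3. (B \/ ~E \/ G) — G is true.
  4. (~G \/ ~F \/ ~C) — ~F is true.
  5. (A \/ ~F) — ~F is true.
  6. (A \/ ~B) — ~B is true.
  7. (D \/ ~E \/ ~F) — ~F is true.
  8. (~B \/ ~C) — ~B is true.
  9. (E \/ F) — E is true.
  10. (~D \/ ~B \/ ~A) — ~D is true.
  11. (~B \/ C) — C is true.
  12. (E \/ A) — E is true.
  13. (B \/ G) — G is true.
  14. (~A \/ E) — E is true.
  15. (B \/ E) — E is true.
  16. (~D \/ C) — C is true.
  17. (~E \/ D \/ ~B) — ~B is true.
  18. (E \/ ~D \/ ~F) — ~F is true.
  19. (~G \/ ~B \/ A) — ~B is true.
  20. (E \/ ~C) — E is true.
  21. (~D \/ A) — ~D is true.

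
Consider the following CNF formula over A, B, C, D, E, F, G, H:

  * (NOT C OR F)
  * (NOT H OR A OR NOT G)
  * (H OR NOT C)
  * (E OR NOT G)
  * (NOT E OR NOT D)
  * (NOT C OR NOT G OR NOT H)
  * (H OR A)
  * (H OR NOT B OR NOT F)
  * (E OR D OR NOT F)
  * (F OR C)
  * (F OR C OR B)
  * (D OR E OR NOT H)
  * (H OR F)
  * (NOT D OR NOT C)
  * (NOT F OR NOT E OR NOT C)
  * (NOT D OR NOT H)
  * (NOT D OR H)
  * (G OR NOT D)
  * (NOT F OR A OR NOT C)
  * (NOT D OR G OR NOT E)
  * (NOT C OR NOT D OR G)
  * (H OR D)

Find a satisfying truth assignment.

Set A = False and propagate.
  then H is forced to True.
  then G is forced to False.
  then D is forced to False.
  then E is forced to True.
Try B = False.
For the remaining variables, C = False, F = True works.

A = F, B = F, C = F, D = F, E = T, F = T, G = F, H = T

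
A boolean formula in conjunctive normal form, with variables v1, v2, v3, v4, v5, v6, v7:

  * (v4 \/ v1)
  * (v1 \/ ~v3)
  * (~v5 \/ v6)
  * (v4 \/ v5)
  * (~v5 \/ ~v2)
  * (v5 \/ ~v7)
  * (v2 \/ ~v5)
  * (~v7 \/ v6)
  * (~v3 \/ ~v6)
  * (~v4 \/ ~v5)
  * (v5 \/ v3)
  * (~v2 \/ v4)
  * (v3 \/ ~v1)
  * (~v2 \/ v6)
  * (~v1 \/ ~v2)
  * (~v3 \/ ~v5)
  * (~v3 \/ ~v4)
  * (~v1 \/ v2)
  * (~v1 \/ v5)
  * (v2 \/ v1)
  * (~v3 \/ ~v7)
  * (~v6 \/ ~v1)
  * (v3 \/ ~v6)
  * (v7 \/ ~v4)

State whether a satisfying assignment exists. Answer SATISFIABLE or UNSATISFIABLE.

UNSATISFIABLE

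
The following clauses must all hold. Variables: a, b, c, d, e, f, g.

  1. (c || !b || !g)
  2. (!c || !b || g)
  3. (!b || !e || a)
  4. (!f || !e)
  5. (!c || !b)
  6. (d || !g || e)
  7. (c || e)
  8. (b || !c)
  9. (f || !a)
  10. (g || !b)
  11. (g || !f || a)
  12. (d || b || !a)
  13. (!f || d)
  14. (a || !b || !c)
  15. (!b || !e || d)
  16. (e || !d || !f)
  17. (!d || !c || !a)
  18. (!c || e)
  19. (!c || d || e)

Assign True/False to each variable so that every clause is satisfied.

a=0  b=0  c=0  d=1  e=1  f=0  g=0

Try a = False.
For the remaining variables, b = False, c = False, d = True, e = True, f = False, g = False works.
Every clause has at least one true literal under this assignment.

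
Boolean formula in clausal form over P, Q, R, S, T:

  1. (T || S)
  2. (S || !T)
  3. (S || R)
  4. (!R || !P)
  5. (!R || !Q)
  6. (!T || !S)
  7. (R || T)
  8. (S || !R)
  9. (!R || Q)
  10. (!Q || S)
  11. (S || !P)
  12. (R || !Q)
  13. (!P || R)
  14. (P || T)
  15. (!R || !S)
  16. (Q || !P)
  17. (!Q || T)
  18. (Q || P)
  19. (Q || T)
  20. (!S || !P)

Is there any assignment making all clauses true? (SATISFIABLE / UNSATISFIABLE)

UNSATISFIABLE

R = True:
  propagation gives P=False, Q=False; an empty clause results — contradiction.
R = False:
  propagation gives S=True, T=False; an empty clause results — contradiction.
Every branch closes, so no satisfying assignment exists.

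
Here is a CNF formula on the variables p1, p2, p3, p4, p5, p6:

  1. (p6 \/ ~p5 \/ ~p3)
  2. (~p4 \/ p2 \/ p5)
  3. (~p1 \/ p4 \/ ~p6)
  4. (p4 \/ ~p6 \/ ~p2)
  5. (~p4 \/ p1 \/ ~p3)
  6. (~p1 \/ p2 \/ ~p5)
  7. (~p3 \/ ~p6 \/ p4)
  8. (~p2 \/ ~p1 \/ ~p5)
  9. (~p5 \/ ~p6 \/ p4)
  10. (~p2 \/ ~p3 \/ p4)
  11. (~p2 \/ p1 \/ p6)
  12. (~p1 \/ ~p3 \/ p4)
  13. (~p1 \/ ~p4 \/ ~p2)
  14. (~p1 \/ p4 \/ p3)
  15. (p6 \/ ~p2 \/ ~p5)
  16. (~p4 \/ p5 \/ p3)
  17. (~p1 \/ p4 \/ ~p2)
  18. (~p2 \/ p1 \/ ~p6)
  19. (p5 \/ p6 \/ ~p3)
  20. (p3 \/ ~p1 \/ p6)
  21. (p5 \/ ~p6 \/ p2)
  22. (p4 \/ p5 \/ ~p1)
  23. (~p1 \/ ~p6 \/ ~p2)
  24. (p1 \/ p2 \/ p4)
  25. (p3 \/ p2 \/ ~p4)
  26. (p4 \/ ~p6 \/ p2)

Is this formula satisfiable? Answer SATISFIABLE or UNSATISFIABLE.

p4 = True:
  p2 = True:
    propagation gives p1=False, p3=False, p6=True; an empty clause results — contradiction.
  p2 = False:
    propagation gives p5=True, p1=False, p3=False; an empty clause results — contradiction.
p4 = False:
  p6 = True:
    propagation gives p1=False, p2=False; an empty clause results — contradiction.
  p6 = False:
    p1 = True:
      propagation gives p3=False; contradiction.
    p1 = False:
      propagation gives p2=False; contradiction.
Every branch closes, so no satisfying assignment exists.

UNSATISFIABLE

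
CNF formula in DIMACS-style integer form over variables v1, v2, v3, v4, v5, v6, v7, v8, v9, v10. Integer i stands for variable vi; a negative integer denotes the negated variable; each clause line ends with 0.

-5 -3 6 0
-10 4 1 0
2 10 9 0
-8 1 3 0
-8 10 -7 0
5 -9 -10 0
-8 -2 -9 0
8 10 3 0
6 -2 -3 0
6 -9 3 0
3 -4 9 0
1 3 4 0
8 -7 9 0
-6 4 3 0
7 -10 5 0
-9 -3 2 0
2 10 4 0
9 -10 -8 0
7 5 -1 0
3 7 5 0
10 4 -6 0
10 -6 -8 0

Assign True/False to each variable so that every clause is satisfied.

v1 = False, v2 = True, v3 = False, v4 = True, v5 = True, v6 = True, v7 = False, v8 = False, v9 = True, v10 = True

Set v1 = False and propagate.
Set v2 = True and propagate.
Set v3 = False and propagate.
  then v8 is forced to False.
  then v10 is forced to True.
  then v4 is forced to True.
  then v9 is forced to True.
  then v5 is forced to True.
  then v6 is forced to True.
v7 is now unconstrained; take v7 = False.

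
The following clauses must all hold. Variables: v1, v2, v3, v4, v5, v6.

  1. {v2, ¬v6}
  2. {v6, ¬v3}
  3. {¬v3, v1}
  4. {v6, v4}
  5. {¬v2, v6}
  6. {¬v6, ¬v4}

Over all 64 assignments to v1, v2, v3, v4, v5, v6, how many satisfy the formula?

Split on v6, then v2.
  v6=1, v2=1: v5 free; 3 ways for (v1,v3,v4) × 2^1 = 6.
  v6=1, v2=0: a clause becomes empty — 0.
  v6=0, v2=1: a clause becomes empty — 0.
  v6=0, v2=0: remaining (v1,v3,v4,v5) ∈ {(0,0,1,0); (0,0,1,1); (1,0,1,0); (1,0,1,1)} — 4.
Total: 6 + 0 + 0 + 4 = 10.

10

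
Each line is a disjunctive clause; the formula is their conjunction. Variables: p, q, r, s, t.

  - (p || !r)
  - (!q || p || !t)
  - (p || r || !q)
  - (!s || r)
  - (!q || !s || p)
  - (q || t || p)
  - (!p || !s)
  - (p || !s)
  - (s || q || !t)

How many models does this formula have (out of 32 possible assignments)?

The models are:
  p=1 q=0 r=0 s=0 t=0
  p=1 q=0 r=1 s=0 t=0
  p=1 q=1 r=0 s=0 t=0
  p=1 q=1 r=0 s=0 t=1
  p=1 q=1 r=1 s=0 t=0
  p=1 q=1 r=1 s=0 t=1
That's 6 in total.

6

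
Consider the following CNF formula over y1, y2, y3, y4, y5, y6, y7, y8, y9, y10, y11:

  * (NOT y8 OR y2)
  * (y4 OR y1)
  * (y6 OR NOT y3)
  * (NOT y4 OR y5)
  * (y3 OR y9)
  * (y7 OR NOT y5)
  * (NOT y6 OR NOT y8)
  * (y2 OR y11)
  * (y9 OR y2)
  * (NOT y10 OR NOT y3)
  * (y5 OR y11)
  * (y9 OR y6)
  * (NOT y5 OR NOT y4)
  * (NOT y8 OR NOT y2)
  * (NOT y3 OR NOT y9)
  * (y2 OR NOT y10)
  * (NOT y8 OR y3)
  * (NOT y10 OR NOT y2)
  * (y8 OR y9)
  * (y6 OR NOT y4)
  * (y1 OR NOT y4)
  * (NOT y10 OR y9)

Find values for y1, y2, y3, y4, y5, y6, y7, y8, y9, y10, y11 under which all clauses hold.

y1=1, y2=1, y3=0, y4=0, y5=1, y6=0, y7=1, y8=0, y9=1, y10=0, y11=1

Pure literal: y1 appears only positively; assign y1 = True.
Pure literal: y7 appears only positively; assign y7 = True.
Try y2 = True.
  then y8 is forced to False.
  then y10 is forced to False.
  then y9 is forced to True.
  then y3 is forced to False.
The remaining clauses are satisfied by y4 = False, y5 = True, y6 = False, y11 = True.
Check each clause:
  1. (y2 OR NOT y8) — NOT y8 is true.
  2. (y1 OR y4) — y1 is true.
  3. (NOT y3 OR y6) — NOT y3 is true.
  4. (NOT y4 OR y5) — NOT y4 is true.
  5. (y9 OR y3) — y9 is true.
  6. (y7 OR NOT y5) — y7 is true.
  7. (NOT y6 OR NOT y8) — NOT y8 is true.
  8. (y11 OR y2) — y2 is true.
  9. (y9 OR y2) — y9 is true.
  10. (NOT y10 OR NOT y3) — NOT y3 is true.
  11. (y5 OR y11) — y11 is true.
  12. (y9 OR y6) — y9 is true.
  13. (NOT y5 OR NOT y4) — NOT y4 is true.
  14. (NOT y2 OR NOT y8) — NOT y8 is true.
  15. (NOT y9 OR NOT y3) — NOT y3 is true.
  16. (y2 OR NOT y10) — y2 is true.
  17. (y3 OR NOT y8) — NOT y8 is true.
  18. (NOT y2 OR NOT y10) — NOT y10 is true.
  19. (y8 OR y9) — y9 is true.
  20. (NOT y4 OR y6) — NOT y4 is true.
  21. (y1 OR NOT y4) — y1 is true.
  22. (NOT y10 OR y9) — y9 is true.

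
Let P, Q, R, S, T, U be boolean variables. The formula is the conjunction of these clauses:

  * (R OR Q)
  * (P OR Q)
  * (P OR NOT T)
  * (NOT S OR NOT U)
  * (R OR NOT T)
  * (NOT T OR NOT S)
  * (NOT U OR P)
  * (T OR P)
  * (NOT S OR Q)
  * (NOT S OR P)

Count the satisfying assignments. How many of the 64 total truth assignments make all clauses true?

12

Case analysis on P and S:
  P=T, S=T: remaining (Q,R,T,U) ∈ {(T,F,F,F); (T,T,F,F)} — 2.
  P=T, S=F: U free; 5 ways for (Q,R,T) × 2^1 = 10.
  P=F, S=T: a clause becomes empty — 0.
  P=F, S=F: a clause becomes empty — 0.
Total: 2 + 10 + 0 + 0 = 12.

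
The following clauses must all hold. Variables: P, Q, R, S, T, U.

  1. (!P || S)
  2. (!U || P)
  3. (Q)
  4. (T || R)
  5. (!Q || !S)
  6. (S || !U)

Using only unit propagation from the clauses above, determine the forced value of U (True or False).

(Q) stands alone — Q = True.
In (!S || !Q), !Q is now false; !S must hold, so S = False.
From (S || !P) and S = False: P = False.
From (!U || P) and P = False: U = False.

False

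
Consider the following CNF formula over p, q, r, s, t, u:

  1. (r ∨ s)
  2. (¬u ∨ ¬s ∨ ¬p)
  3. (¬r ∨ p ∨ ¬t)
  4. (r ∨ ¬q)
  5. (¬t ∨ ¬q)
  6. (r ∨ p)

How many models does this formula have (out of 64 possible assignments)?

19

Split on r, then p.
  r=1, p=1: 9 of the 16 assignments to (q,s,t,u) work.
  r=1, p=0: forces t=0; q, s, u free → 2^3 = 8.
  r=0, p=1: remaining (q,s,t,u) ∈ {(0,1,0,0); (0,1,1,0)} — 2.
  r=0, p=0: a clause becomes empty — 0.
Total: 9 + 8 + 2 + 0 = 19.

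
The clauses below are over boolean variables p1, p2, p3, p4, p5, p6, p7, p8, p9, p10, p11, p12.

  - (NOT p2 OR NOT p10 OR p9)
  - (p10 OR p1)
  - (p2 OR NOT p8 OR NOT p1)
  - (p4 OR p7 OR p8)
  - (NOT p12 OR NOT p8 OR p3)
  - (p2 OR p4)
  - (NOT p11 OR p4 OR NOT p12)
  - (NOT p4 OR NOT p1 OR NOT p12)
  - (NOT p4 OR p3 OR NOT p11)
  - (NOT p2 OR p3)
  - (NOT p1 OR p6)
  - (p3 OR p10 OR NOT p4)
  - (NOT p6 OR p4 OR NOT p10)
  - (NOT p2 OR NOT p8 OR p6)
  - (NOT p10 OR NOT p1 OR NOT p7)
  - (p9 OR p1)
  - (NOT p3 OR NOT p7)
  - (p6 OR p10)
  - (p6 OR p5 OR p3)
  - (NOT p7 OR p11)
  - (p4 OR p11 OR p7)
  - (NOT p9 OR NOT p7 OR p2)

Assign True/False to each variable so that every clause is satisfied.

p1 = T, p2 = F, p3 = T, p4 = T, p5 = T, p6 = T, p7 = F, p8 = F, p9 = F, p10 = T, p11 = T, p12 = F

Pure literal: p5 appears only positively; assign p5 = True.
Pure literal: p12 appears only negated; assign p12 = False.
Branch on p1: take p1 = True.
  then p6 is forced to True.
For the remaining variables, p2 = False, p3 = True, p4 = True, p7 = False, p8 = False, p9 = False, p10 = True, p11 = True works.
Every clause has at least one true literal under this assignment.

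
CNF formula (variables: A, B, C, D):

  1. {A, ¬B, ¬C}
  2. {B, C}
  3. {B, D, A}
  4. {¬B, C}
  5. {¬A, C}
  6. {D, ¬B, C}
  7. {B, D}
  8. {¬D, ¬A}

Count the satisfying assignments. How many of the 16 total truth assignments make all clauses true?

Satisfying assignments:
  A=0 B=0 C=1 D=1
  A=1 B=1 C=1 D=0
Count: 2.

2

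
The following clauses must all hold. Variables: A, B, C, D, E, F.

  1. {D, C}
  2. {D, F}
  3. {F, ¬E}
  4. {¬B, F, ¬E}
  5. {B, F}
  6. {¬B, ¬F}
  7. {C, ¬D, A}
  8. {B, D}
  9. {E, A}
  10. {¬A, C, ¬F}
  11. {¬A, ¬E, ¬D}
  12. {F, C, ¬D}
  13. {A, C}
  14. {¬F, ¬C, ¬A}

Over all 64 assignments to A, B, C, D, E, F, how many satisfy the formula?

Satisfying assignments:
  A=F B=F C=T D=T E=T F=T
  A=T B=T C=T D=T E=F F=F
That's 2 in total.

2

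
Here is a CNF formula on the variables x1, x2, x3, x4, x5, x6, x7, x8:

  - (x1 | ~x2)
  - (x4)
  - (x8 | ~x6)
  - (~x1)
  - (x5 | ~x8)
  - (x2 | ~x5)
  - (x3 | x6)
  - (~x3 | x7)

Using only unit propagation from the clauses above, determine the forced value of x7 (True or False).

True

(x4) stands alone — x4 = True.
(~x1) is a unit clause: x1 = False.
From (x1 | ~x2) and x1 = False: x2 = False.
In (~x5 | x2), x2 is now false; ~x5 must hold, so x5 = False.
From (~x8 | x5) and x5 = False: x8 = False.
(x8 | ~x6) with x8 = False leaves only ~x6, so x6 = False.
(x3 | x6) with x6 = False leaves only x3, so x3 = True.
In (~x3 | x7), ~x3 is now false; x7 must hold, so x7 = True.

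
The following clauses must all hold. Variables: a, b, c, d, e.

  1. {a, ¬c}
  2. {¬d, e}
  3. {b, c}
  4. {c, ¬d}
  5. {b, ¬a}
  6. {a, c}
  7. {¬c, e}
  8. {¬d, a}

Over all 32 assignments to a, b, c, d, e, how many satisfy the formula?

4

Satisfying assignments:
  a=T b=T c=F d=F e=F
  a=T b=T c=F d=F e=T
  a=T b=T c=T d=F e=T
  a=T b=T c=T d=T e=T
That's 4 in total.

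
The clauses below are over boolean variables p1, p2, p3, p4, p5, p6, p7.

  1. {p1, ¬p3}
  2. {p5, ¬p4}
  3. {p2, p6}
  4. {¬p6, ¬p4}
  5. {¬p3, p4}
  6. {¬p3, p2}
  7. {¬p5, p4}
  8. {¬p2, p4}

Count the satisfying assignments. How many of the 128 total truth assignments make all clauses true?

Split on p4, then p2.
  p4=T, p2=T: p7 free; 3 ways for (p1,p3,p5,p6) × 2^1 = 6.
  p4=T, p2=F: a clause becomes empty — 0.
  p4=F, p2=T: a clause becomes empty — 0.
  p4=F, p2=F: remaining (p1,p3,p5,p6,p7) ∈ {(F,F,F,T,F); (F,F,F,T,T); (T,F,F,T,F); (T,F,F,T,T)} — 4.
Total: 6 + 0 + 0 + 4 = 10.

10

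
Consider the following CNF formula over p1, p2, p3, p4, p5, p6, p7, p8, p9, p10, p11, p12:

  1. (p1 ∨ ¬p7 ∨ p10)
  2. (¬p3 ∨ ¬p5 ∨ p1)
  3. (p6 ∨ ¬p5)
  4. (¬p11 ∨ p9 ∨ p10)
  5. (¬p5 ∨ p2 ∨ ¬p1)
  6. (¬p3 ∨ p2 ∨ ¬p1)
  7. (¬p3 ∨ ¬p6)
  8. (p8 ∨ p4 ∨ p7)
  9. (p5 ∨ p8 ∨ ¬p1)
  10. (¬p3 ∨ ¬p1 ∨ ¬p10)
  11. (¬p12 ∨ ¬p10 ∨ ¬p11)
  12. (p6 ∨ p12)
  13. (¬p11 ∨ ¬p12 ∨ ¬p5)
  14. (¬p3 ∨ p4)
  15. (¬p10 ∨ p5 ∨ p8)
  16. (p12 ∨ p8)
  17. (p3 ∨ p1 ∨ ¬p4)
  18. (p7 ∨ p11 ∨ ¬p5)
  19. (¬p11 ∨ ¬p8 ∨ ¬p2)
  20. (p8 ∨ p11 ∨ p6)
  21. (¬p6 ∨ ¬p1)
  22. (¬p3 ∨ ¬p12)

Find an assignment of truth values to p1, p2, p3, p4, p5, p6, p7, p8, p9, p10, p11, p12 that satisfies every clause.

Branch on p1: take p1 = True.
  then p6 is forced to False.
  then p5 is forced to False.
  then p8 is forced to True.
  then p12 is forced to True.
  then p3 is forced to False.
Try p2 = True.
  then p11 is forced to False.
p4, p7, p9, p10 are now unconstrained; take p4 = False, p7 = False, p9 = False, p10 = False.
Every clause has at least one true literal under this assignment.

p1=T, p2=T, p3=F, p4=F, p5=F, p6=F, p7=F, p8=T, p9=F, p10=F, p11=F, p12=T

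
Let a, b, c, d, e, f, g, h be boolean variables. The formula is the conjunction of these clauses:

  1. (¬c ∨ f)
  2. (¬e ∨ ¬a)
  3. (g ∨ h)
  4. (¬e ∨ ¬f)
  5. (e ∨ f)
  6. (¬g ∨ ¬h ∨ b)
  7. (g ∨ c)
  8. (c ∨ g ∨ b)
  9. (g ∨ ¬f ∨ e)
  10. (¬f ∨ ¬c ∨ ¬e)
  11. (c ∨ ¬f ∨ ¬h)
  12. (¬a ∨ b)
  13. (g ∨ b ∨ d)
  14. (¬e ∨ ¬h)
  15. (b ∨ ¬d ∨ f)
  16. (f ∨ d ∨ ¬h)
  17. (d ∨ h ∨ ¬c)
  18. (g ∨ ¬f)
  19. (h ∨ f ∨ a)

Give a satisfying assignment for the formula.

a=True, b=True, c=False, d=False, e=False, f=True, g=True, h=False

Pure literal: b appears only positively; assign b = True.
Branch on a: take a = True.
  then e is forced to False.
  then f is forced to True.
  then g is forced to True.
Try c = False.
  then h is forced to False.
d is now unconstrained; take d = False.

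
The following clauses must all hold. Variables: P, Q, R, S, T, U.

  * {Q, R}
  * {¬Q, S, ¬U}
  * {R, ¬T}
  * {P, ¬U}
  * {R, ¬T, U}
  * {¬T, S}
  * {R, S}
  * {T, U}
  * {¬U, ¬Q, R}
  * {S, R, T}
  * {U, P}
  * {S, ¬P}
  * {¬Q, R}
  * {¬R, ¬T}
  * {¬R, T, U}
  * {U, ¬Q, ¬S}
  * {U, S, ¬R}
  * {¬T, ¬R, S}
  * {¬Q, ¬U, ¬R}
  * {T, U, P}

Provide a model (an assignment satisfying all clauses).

P = True  Q = False  R = True  S = True  T = False  U = True

Branch on P: take P = True.
  then S is forced to True.
For the remaining variables, Q = False, R = True, T = False, U = True works.
Every clause has at least one true literal under this assignment.
Check each clause:
  1. {Q, R} — R is true.
  2. {¬U, S, ¬Q} — S is true.
  3. {¬T, R} — R is true.
  4. {P, ¬U} — P is true.
  5. {R, U, ¬T} — R is true.
  6. {S, ¬T} — ¬T is true.
  7. {R, S} — R is true.
  8. {U, T} — U is true.
  9. {R, ¬Q, ¬U} — R is true.
  10. {S, T, R} — R is true.
  11. {U, P} — P is true.
  12. {¬P, S} — S is true.
  13. {R, ¬Q} — R is true.
  14. {¬R, ¬T} — ¬T is true.
  15. {T, ¬R, U} — U is true.
  16. {U, ¬S, ¬Q} — ¬Q is true.
  17. {U, S, ¬R} — S is true.
  18. {¬R, ¬T, S} — ¬T is true.
  19. {¬R, ¬Q, ¬U} — ¬Q is true.
  20. {T, U, P} — P is true.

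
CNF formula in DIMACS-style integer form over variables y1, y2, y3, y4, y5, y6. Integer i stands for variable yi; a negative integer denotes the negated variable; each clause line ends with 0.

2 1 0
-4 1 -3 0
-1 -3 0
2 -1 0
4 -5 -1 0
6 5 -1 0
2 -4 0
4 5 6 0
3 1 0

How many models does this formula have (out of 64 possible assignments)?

7

Satisfying assignments:
  y1=0 y2=1 y3=1 y4=0 y5=0 y6=1
  y1=0 y2=1 y3=1 y4=0 y5=1 y6=0
  y1=0 y2=1 y3=1 y4=0 y5=1 y6=1
  y1=1 y2=1 y3=0 y4=0 y5=0 y6=1
  y1=1 y2=1 y3=0 y4=1 y5=0 y6=1
  y1=1 y2=1 y3=0 y4=1 y5=1 y6=0
  y1=1 y2=1 y3=0 y4=1 y5=1 y6=1
That's 7 in total.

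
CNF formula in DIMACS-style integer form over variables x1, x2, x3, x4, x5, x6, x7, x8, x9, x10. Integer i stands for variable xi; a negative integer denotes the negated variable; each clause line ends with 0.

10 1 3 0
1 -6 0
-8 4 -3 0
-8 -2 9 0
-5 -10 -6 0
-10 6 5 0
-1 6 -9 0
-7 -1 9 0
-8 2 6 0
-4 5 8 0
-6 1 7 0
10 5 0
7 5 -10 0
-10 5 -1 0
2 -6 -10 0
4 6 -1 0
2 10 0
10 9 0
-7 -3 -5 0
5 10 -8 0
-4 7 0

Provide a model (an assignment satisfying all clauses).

x1 = False, x2 = False, x3 = False, x4 = False, x5 = True, x6 = False, x7 = False, x8 = False, x9 = False, x10 = True

Try x1 = False.
  then x6 is forced to False.
Branch on x2: take x2 = False.
  then x8 is forced to False.
  then x10 is forced to True.
  then x5 is forced to True.
Branch on x3: take x3 = False.
The remaining clauses are satisfied by x4 = False, x7 = False, x9 = False.
Every clause has at least one true literal under this assignment.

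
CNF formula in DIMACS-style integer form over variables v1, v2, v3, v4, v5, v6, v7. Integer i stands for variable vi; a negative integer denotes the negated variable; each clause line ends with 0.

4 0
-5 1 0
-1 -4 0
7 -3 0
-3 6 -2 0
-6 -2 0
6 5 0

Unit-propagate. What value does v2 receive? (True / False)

False

(v4) is a unit clause: v4 = True.
(¬v1 ∨ ¬v4) with v4 = True leaves only ¬v1, so v1 = False.
(¬v5 ∨ v1): since v1 = False, the clause reduces to (¬v5). v5 = False.
(v6 ∨ v5): since v5 = False, the clause reduces to (v6). v6 = True.
In (¬v6 ∨ ¬v2), ¬v6 is now false; ¬v2 must hold, so v2 = False.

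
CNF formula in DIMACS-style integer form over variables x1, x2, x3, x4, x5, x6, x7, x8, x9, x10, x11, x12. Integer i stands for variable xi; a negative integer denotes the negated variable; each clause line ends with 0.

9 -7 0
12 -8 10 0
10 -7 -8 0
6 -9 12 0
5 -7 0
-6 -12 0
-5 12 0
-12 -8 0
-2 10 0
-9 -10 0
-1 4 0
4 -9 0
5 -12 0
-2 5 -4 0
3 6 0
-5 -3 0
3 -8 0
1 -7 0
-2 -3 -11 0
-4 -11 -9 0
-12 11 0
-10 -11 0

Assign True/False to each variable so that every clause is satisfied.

x1 = False, x2 = False, x3 = True, x4 = False, x5 = False, x6 = True, x7 = False, x8 = False, x9 = False, x10 = False, x11 = False, x12 = False

Pure literal: x2 appears only negated; assign x2 = False.
x7 occurs only negated in the remaining clauses — set x7 = False.
Try x1 = False.
Set x3 = True and propagate.
  then x5 is forced to False.
  then x12 is forced to False.
For the remaining variables, x4 = False, x6 = True, x8 = False, x9 = False, x10 = False, x11 = False works.
Every clause has at least one true literal under this assignment.
Check each clause:
  1. (x9 \/ ~x7) — ~x7 is true.
  2. (~x8 \/ x10 \/ x12) — ~x8 is true.
  3. (~x8 \/ ~x7 \/ x10) — ~x8 is true.
  4. (x6 \/ ~x9 \/ x12) — x6 is true.
  5. (x5 \/ ~x7) — ~x7 is true.
  6. (~x6 \/ ~x12) — ~x12 is true.
  7. (x12 \/ ~x5) — ~x5 is true.
  8. (~x8 \/ ~x12) — ~x8 is true.
  9. (~x2 \/ x10) — ~x2 is true.
  10. (~x9 \/ ~x10) — ~x10 is true.
  11. (x4 \/ ~x1) — ~x1 is true.
  12. (x4 \/ ~x9) — ~x9 is true.
  13. (~x12 \/ x5) — ~x12 is true.
  14. (~x4 \/ ~x2 \/ x5) — ~x4 is true.
  15. (x3 \/ x6) — x3 is true.
  16. (~x3 \/ ~x5) — ~x5 is true.
  17. (x3 \/ ~x8) — ~x8 is true.
  18. (~x7 \/ x1) — ~x7 is true.
  19. (~x11 \/ ~x3 \/ ~x2) — ~x11 is true.
  20. (~x4 \/ ~x11 \/ ~x9) — ~x4 is true.
  21. (x11 \/ ~x12) — ~x12 is true.
  22. (~x11 \/ ~x10) — ~x11 is true.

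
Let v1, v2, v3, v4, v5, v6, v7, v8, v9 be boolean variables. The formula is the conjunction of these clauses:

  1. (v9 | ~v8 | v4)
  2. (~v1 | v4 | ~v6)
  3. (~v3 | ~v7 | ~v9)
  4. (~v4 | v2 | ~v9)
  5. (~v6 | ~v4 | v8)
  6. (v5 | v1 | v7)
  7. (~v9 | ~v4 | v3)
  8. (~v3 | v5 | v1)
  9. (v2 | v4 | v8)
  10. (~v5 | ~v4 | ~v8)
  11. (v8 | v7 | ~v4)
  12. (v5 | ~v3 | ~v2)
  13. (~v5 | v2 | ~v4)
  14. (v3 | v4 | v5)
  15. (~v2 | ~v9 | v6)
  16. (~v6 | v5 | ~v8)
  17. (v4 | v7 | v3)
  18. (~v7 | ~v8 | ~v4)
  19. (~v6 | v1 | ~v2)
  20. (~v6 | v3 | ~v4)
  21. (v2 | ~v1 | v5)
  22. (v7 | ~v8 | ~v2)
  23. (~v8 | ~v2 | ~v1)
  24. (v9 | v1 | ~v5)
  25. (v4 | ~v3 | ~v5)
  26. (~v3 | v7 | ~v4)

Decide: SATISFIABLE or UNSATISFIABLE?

Branch on v1: take v1 = True.
Try v2 = True.
  then v8 is forced to False.
Set v3 = False and propagate.
The remaining clauses are satisfied by v4 = True, v5 = False, v6 = False, v7 = True, v9 = False.
So v1=True, v2=True, v3=False, v4=True, v5=False, v6=False, v7=True, v8=False, v9=False is a satisfying assignment.

SATISFIABLE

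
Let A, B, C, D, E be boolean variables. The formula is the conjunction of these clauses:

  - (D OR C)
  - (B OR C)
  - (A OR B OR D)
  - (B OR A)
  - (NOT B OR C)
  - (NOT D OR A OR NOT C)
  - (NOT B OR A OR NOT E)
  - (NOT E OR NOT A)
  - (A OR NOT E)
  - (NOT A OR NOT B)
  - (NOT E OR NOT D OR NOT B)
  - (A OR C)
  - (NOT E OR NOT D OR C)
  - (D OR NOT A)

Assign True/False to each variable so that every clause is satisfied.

A=T, B=F, C=T, D=T, E=F

Check each clause:
  1. (C OR D) — C is true.
  2. (C OR B) — C is true.
  3. (D OR B OR A) — A is true.
  4. (B OR A) — A is true.
  5. (NOT B OR C) — C is true.
  6. (NOT C OR A OR NOT D) — A is true.
  7. (NOT B OR A OR NOT E) — A is true.
  8. (NOT A OR NOT E) — NOT E is true.
  9. (A OR NOT E) — A is true.
  10. (NOT B OR NOT A) — NOT B is true.
  11. (NOT B OR NOT D OR NOT E) — NOT E is true.
  12. (A OR C) — A is true.
  13. (NOT D OR NOT E OR C) — C is true.
  14. (D OR NOT A) — D is true.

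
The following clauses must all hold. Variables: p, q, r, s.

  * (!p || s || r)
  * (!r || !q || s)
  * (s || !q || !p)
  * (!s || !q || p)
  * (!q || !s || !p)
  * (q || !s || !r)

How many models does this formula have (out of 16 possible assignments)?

6

Satisfying assignments:
  p=F q=F r=F s=F
  p=F q=F r=F s=T
  p=F q=F r=T s=F
  p=F q=T r=F s=F
  p=T q=F r=F s=T
  p=T q=F r=T s=F
That's 6 in total.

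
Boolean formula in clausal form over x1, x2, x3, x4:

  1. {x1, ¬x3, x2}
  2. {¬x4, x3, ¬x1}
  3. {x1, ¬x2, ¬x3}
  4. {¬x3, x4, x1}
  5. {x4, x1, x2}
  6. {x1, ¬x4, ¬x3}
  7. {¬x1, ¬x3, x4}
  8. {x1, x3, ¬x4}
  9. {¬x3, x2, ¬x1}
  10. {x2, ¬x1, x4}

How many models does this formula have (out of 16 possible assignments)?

3

Satisfying assignments:
  x1=0 x2=1 x3=0 x4=0
  x1=1 x2=1 x3=0 x4=0
  x1=1 x2=1 x3=1 x4=1
Count: 3.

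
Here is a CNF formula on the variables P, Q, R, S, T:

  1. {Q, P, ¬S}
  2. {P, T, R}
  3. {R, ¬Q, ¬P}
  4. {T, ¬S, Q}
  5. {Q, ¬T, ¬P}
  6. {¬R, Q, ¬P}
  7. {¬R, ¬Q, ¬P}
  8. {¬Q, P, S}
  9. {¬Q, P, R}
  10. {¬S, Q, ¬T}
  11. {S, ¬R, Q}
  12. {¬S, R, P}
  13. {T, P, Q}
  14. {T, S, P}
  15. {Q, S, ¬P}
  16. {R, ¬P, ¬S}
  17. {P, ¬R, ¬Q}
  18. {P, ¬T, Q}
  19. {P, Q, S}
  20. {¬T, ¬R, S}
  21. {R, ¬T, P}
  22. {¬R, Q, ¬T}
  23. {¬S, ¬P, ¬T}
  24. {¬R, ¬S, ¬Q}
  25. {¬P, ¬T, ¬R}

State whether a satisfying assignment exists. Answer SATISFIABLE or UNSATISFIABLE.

UNSATISFIABLE

P = True:
  Q = True:
    propagation gives R=True; an empty clause results — contradiction.
  Q = False:
    propagation gives T=False, S=False; an empty clause results — contradiction.
P = False:
  Q = True:
    propagation gives S=True, R=True; an empty clause results — contradiction.
  Q = False:
    propagation gives S=False; an empty clause results — contradiction.
Every branch closes, so no satisfying assignment exists.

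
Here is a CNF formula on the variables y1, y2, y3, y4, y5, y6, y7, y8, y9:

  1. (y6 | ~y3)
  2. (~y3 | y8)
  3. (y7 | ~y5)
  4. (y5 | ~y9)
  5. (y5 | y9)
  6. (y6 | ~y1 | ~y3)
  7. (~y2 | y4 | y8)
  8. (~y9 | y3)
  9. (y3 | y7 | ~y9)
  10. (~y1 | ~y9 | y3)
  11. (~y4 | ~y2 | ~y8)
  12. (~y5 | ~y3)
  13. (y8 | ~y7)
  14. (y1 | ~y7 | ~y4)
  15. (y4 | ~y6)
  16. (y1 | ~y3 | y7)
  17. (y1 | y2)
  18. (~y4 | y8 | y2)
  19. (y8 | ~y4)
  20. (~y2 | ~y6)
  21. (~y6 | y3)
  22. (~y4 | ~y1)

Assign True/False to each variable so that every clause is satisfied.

Try y1 = True.
  then y4 is forced to False.
  then y6 is forced to False.
  then y3 is forced to False.
  then y9 is forced to False.
  then y5 is forced to True.
  then y7 is forced to True.
  then y8 is forced to True.
y2 is now unconstrained; take y2 = False.

y1=T, y2=F, y3=F, y4=F, y5=T, y6=F, y7=T, y8=T, y9=F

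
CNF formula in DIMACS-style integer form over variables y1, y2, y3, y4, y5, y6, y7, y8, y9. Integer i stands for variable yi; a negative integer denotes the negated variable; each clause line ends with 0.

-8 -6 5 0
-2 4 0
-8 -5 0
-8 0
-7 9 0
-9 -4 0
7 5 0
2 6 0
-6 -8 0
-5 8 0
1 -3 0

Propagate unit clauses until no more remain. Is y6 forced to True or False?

(!y8) is a unit clause: y8 = False.
From (!y5 || y8) and y8 = False: y5 = False.
(y7 || y5): since y5 = False, the clause reduces to (y7). y7 = True.
(!y7 || y9): since y7 = True, the clause reduces to (y9). y9 = True.
(!y4 || !y9) with y9 = True leaves only !y4, so y4 = False.
(y4 || !y2) with y4 = False leaves only !y2, so y2 = False.
From (y2 || y6) and y2 = False: y6 = True.

True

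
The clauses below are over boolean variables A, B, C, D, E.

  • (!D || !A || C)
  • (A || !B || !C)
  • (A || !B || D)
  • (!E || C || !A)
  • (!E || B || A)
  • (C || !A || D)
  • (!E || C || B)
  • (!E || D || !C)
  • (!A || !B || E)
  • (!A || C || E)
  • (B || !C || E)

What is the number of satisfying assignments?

6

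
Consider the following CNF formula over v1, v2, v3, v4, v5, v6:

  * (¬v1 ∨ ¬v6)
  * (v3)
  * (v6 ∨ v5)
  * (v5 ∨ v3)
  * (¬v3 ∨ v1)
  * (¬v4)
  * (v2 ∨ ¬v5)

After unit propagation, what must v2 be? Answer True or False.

Unit clause (v3) sets v3 = True.
In (v1 ∨ ¬v3), ¬v3 is now false; v1 must hold, so v1 = True.
(¬v6 ∨ ¬v1) with v1 = True leaves only ¬v6, so v6 = False.
(v6 ∨ v5): since v6 = False, the clause reduces to (v5). v5 = True.
Unit clause (¬v4) sets v4 = False.
In (¬v5 ∨ v2), ¬v5 is now false; v2 must hold, so v2 = True.

True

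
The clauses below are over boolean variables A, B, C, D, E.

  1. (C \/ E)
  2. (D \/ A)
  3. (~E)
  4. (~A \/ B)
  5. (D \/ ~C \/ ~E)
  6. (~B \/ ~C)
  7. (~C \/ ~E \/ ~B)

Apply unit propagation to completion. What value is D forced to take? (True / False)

(~E) is a unit clause: E = False.
(C \/ E): since E = False, the clause reduces to (C). C = True.
(~B \/ ~C): since C = True, the clause reduces to (~B). B = False.
From (B \/ ~A) and B = False: A = False.
(D \/ A) with A = False leaves only D, so D = True.

True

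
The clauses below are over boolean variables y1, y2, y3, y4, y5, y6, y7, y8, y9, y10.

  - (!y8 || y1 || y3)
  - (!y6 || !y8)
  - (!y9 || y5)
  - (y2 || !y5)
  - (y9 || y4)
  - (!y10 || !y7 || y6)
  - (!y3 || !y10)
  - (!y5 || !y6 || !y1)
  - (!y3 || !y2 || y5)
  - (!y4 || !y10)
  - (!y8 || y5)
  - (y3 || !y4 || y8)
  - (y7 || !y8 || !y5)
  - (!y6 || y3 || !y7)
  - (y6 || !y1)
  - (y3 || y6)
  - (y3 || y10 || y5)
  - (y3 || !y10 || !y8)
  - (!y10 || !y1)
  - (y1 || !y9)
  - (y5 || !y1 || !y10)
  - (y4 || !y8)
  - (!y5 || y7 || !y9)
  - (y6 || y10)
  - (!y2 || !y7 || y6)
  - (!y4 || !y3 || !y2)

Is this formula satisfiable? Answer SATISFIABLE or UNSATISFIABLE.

SATISFIABLE

Set y1 = True and propagate.
  then y6 is forced to True.
  then y8 is forced to False.
  then y5 is forced to False.
  then y9 is forced to False.
  then y4 is forced to True.
  then y10 is forced to False.
  then y3 is forced to True.
  then y2 is forced to False.
y7 is now unconstrained; take y7 = False.
So y1 = True, y2 = False, y3 = True, y4 = True, y5 = False, y6 = True, y7 = False, y8 = False, y9 = False, y10 = False is a satisfying assignment.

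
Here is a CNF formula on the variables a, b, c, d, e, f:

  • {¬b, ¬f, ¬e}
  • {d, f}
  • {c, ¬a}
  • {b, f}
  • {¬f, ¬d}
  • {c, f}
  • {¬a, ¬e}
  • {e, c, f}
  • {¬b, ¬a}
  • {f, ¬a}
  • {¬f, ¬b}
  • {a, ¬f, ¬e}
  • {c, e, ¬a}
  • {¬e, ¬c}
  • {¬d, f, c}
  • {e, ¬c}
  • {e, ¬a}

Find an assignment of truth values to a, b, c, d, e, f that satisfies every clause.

a=False, b=False, c=False, d=False, e=False, f=True

Check each clause:
  1. {¬b, ¬f, ¬e} — ¬e is true.
  2. {f, d} — f is true.
  3. {¬a, c} — ¬a is true.
  4. {f, b} — f is true.
  5. {¬f, ¬d} — ¬d is true.
  6. {f, c} — f is true.
  7. {¬a, ¬e} — ¬e is true.
  8. {e, f, c} — f is true.
  9. {¬b, ¬a} — ¬a is true.
  10. {f, ¬a} — f is true.
  11. {¬b, ¬f} — ¬b is true.
  12. {¬e, a, ¬f} — ¬e is true.
  13. {c, e, ¬a} — ¬a is true.
  14. {¬e, ¬c} — ¬e is true.
  15. {¬d, f, c} — ¬d is true.
  16. {e, ¬c} — ¬c is true.
  17. {¬a, e} — ¬a is true.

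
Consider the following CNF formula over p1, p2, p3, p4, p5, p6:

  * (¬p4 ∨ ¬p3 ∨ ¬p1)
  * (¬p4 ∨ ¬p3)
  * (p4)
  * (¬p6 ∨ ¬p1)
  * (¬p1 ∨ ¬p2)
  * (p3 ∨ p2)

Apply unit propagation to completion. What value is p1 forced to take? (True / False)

False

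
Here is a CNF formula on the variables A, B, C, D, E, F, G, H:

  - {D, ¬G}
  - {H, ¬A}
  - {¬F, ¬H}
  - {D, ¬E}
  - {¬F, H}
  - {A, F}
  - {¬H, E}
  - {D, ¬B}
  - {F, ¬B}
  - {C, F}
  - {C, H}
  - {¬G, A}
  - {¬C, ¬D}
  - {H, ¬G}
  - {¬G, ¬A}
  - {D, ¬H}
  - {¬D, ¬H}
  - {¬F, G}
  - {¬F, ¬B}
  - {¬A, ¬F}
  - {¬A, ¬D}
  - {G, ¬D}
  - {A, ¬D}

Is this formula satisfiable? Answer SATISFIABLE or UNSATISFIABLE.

D = True:
  propagation gives C=False, F=True, H=False; an empty clause results — contradiction.
D = False:
  propagation gives G=False, E=False, H=False, A=False; an empty clause results — contradiction.
Every branch closes, so no satisfying assignment exists.

UNSATISFIABLE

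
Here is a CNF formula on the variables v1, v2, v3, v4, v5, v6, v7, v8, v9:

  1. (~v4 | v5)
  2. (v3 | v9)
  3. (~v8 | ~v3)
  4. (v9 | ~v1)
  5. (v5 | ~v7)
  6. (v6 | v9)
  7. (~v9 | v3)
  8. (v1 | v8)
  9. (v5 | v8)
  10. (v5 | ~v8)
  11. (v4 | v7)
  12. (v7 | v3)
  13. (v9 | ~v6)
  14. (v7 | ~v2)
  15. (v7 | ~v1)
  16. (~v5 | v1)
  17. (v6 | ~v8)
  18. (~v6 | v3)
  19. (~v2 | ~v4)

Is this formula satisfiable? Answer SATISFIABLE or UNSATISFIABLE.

Pure literal: v2 appears only negated; assign v2 = False.
Set v1 = True and propagate.
  then v9 is forced to True.
  then v3 is forced to True.
  then v8 is forced to False.
  then v5 is forced to True.
  then v7 is forced to True.
v4, v6 are now unconstrained; take v4 = False, v6 = True.
So v1=T  v2=F  v3=T  v4=F  v5=T  v6=T  v7=T  v8=F  v9=T is a satisfying assignment.

SATISFIABLE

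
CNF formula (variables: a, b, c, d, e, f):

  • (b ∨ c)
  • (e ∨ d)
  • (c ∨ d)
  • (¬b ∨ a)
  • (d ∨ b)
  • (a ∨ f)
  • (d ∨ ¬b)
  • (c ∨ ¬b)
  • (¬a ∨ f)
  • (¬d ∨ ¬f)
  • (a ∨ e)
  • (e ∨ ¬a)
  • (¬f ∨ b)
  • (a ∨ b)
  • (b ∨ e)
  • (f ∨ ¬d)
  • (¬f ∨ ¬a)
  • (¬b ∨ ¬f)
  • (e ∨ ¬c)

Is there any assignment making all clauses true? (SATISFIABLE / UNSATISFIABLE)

UNSATISFIABLE

b = True:
  propagation gives a=True, d=True, c=True, f=True; an empty clause results — contradiction.
b = False:
  propagation gives c=True, d=True, f=False; an empty clause results — contradiction.
Every branch closes, so no satisfying assignment exists.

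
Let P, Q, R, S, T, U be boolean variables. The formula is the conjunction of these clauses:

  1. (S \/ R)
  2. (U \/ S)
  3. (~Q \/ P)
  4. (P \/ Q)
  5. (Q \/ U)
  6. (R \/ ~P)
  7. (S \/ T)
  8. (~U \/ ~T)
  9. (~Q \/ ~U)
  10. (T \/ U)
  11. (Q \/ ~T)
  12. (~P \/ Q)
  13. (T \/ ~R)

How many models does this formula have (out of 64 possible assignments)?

1

The models are:
  P=1 Q=1 R=1 S=1 T=1 U=0
That's 1 in total.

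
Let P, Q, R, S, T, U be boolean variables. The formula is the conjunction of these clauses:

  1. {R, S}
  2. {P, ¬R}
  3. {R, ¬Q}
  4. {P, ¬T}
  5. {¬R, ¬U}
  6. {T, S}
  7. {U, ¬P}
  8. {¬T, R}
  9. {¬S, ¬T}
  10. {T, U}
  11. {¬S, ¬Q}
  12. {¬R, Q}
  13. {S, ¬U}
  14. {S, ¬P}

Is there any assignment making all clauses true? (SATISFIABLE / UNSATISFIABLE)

SATISFIABLE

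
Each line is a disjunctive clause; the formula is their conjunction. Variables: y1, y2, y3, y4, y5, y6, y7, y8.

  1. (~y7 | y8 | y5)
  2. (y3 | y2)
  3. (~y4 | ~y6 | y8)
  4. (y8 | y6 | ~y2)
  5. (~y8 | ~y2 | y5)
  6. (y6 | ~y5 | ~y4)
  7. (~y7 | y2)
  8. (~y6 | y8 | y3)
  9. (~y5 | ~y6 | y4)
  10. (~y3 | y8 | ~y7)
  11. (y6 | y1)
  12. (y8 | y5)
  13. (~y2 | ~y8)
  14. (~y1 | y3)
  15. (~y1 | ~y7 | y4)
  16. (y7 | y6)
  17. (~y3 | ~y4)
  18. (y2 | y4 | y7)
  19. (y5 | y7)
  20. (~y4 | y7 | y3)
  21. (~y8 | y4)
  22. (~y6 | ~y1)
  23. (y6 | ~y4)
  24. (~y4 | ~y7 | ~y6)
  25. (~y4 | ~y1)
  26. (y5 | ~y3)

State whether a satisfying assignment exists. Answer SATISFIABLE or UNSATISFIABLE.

UNSATISFIABLE

y4 = True:
  propagation gives y3=False, y2=True, y8=False, y6=False; an empty clause results — contradiction.
y4 = False:
  propagation gives y8=False, y5=True, y6=False, y2=False; an empty clause results — contradiction.
Every branch closes, so no satisfying assignment exists.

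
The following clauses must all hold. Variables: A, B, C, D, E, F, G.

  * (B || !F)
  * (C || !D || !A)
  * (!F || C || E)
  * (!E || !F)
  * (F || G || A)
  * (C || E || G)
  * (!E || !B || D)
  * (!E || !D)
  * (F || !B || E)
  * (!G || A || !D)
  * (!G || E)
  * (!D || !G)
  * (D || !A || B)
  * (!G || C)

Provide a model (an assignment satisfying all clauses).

A=T  B=T  C=T  D=T  E=F  F=T  G=F

Pure literal: C appears only positively; assign C = True.
Branch on A: take A = True.
Try B = True.
Try D = True.
  then E is forced to False.
  then F is forced to True.
  then G is forced to False.
Every clause has at least one true literal under this assignment.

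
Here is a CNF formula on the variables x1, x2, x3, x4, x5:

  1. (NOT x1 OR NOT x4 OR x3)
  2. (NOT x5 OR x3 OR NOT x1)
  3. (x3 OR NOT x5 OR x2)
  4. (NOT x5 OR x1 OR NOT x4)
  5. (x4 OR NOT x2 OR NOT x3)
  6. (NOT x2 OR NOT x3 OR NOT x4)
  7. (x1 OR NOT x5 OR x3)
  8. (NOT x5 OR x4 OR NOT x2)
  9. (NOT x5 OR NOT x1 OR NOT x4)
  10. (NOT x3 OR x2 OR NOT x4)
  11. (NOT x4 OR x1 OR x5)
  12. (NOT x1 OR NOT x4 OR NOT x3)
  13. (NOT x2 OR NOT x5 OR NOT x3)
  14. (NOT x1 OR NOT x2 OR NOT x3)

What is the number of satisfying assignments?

8

Case analysis on x3 and x4:
  x3=T, x4=T: a clause becomes empty — 0.
  x3=T, x4=F: remaining (x1,x2,x5) ∈ {(F,F,F); (F,F,T); (T,F,F); (T,F,T)} — 4.
  x3=F, x4=T: a clause becomes empty — 0.
  x3=F, x4=F: remaining (x1,x2,x5) ∈ {(F,F,F); (F,T,F); (T,F,F); (T,T,F)} — 4.
Total: 0 + 4 + 0 + 4 = 8.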